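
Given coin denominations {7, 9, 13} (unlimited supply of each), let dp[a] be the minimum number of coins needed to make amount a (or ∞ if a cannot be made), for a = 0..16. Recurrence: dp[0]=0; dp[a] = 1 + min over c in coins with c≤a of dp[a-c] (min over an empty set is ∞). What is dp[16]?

2

 a  0  1  2  3  4  5  6  7  8  9 10 11 12 13 14 15 16
dp  0  -  -  -  -  -  -  1  -  1  -  -  -  1  2  -  2
(- denotes ∞ / unreachable)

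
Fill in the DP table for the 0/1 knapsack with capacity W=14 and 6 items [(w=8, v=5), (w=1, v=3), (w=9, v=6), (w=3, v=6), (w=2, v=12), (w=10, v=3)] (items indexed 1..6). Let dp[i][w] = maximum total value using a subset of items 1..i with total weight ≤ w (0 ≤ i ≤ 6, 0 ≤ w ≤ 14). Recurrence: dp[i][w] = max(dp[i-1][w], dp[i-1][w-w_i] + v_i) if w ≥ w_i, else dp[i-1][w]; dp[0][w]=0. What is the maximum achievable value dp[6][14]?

26

i\w   0   1   2   3   4   5   6   7   8   9  10  11  12  13  14
  0   0   0   0   0   0   0   0   0   0   0   0   0   0   0   0
  1   0   0   0   0   0   0   0   0   5   5   5   5   5   5   5
  2   0   3   3   3   3   3   3   3   5   8   8   8   8   8   8
  3   0   3   3   3   3   3   3   3   5   8   9   9   9   9   9
  4   0   3   3   6   9   9   9   9   9   9   9  11  14  15  15
  5   0   3  12  15  15  18  21  21  21  21  21  21  21  23  26
  6   0   3  12  15  15  18  21  21  21  21  21  21  21  23  26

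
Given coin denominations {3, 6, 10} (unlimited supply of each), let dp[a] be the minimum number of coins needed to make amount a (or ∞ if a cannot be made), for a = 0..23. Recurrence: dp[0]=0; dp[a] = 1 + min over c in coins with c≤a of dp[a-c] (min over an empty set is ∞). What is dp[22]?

 a  0  1  2  3  4  5  6  7  8  9 10 11 12 13 14 15 16 17 18 19 20 21 22 23
dp  0  -  -  1  -  -  1  -  -  2  1  -  2  2  -  3  2  -  3  3  2  4  3  3
(- denotes ∞ / unreachable)

3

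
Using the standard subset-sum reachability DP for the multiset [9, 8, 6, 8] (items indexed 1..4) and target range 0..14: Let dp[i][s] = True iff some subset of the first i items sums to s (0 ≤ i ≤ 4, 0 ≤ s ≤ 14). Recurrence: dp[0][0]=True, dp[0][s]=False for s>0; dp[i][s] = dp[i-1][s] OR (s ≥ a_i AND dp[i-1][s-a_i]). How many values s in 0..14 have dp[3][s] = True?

5

i\s   0   1   2   3   4   5   6   7   8   9  10  11  12  13  14
  0   T   F   F   F   F   F   F   F   F   F   F   F   F   F   F
  1   T   F   F   F   F   F   F   F   F   T   F   F   F   F   F
  2   T   F   F   F   F   F   F   F   T   T   F   F   F   F   F
  3   T   F   F   F   F   F   T   F   T   T   F   F   F   F   T
  4   T   F   F   F   F   F   T   F   T   T   F   F   F   F   T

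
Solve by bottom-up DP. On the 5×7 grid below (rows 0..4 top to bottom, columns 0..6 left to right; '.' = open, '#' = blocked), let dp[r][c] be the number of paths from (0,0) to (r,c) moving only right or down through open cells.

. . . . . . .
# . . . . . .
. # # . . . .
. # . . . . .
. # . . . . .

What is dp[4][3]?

r\c   0   1   2   3   4   5   6
  0   1   1   1   1   1   1   1
  1   0   1   2   3   4   5   6
  2   0   0   0   3   7  12  18
  3   0   0   0   3  10  22  40
  4   0   0   0   3  13  35  75

3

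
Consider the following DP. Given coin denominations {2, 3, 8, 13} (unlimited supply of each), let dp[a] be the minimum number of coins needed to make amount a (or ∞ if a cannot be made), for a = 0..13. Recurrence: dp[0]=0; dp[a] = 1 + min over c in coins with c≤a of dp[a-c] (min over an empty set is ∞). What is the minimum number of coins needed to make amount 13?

1

 a  0  1  2  3  4  5  6  7  8  9 10 11 12 13
dp  0  -  1  1  2  2  2  3  1  3  2  2  3  1
(- denotes ∞ / unreachable)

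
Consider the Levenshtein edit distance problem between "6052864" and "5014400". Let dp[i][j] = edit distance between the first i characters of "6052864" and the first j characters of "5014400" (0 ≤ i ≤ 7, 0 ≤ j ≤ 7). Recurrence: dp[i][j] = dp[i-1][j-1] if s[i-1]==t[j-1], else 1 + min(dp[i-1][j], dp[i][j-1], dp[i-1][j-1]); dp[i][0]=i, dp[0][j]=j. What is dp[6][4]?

5

   ''  5  0  1  4  4  0  0
''  0  1  2  3  4  5  6  7
 6  1  1  2  3  4  5  6  7
 0  2  2  1  2  3  4  5  6
 5  3  2  2  2  3  4  5  6
 2  4  3  3  3  3  4  5  6
 8  5  4  4  4  4  4  5  6
 6  6  5  5  5  5  5  5  6
 4  7  6  6  6  5  5  6  6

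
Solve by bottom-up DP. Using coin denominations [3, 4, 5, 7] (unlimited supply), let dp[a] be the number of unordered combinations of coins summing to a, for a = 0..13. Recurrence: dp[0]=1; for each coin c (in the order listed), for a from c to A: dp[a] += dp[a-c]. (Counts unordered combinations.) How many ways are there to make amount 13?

4

after  coin     0     1     2     3     4     5     6     7     8     9    10    11    12    13
          3     1     0     0     1     0     0     1     0     0     1     0     0     1     0
          4     1     0     0     1     1     0     1     1     1     1     1     1     2     1
          5     1     0     0     1     1     1     1     1     2     2     2     2     3     3
          7     1     0     0     1     1     1     1     2     2     2     3     3     4     4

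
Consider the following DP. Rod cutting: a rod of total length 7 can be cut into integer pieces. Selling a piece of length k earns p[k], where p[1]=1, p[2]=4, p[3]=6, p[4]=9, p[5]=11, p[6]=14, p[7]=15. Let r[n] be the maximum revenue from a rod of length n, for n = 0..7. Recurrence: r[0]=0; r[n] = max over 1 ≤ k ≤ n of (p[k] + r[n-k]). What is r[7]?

   n    0    1    2    3    4    5    6    7
r[n]    0    1    4    6    9   11   14   15

15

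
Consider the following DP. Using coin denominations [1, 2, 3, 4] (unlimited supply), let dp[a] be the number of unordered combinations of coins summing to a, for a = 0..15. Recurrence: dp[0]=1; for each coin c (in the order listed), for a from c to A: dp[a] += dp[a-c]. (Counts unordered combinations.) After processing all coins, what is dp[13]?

39

after  coin     0     1     2     3     4     5     6     7     8     9    10    11    12    13    14    15
          1     1     1     1     1     1     1     1     1     1     1     1     1     1     1     1     1
          2     1     1     2     2     3     3     4     4     5     5     6     6     7     7     8     8
          3     1     1     2     3     4     5     7     8    10    12    14    16    19    21    24    27
          4     1     1     2     3     5     6     9    11    15    18    23    27    34    39    47    54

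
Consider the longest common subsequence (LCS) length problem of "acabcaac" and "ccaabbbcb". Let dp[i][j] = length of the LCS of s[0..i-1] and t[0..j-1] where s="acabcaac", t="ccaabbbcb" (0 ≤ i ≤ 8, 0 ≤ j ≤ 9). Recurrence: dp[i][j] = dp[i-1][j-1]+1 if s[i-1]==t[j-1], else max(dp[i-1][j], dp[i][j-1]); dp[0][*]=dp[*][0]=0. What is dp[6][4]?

3

   ''  c  c  a  a  b  b  b  c  b
''  0  0  0  0  0  0  0  0  0  0
 a  0  0  0  1  1  1  1  1  1  1
 c  0  1  1  1  1  1  1  1  2  2
 a  0  1  1  2  2  2  2  2  2  2
 b  0  1  1  2  2  3  3  3  3  3
 c  0  1  2  2  2  3  3  3  4  4
 a  0  1  2  3  3  3  3  3  4  4
 a  0  1  2  3  4  4  4  4  4  4
 c  0  1  2  3  4  4  4  4  5  5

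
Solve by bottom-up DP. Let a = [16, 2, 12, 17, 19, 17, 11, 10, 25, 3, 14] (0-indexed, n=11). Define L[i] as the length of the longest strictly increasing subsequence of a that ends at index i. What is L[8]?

   i    0    1    2    3    4    5    6    7    8    9   10
a[i]   16    2   12   17   19   17   11   10   25    3   14
L[i]    1    1    2    3    4    3    2    2    5    2    3

5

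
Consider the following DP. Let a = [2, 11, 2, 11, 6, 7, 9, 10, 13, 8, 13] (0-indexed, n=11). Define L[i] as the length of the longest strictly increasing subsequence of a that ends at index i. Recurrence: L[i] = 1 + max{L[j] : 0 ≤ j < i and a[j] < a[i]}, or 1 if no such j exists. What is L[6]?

4

   i    0    1    2    3    4    5    6    7    8    9   10
a[i]    2   11    2   11    6    7    9   10   13    8   13
L[i]    1    2    1    2    2    3    4    5    6    4    6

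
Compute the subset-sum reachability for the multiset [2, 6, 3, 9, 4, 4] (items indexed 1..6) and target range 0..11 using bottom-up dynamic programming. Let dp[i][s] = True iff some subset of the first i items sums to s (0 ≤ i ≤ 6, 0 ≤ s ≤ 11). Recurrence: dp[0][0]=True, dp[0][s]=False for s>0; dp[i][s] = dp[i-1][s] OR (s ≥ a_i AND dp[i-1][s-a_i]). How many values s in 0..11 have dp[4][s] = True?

8

i\s   0   1   2   3   4   5   6   7   8   9  10  11
  0   T   F   F   F   F   F   F   F   F   F   F   F
  1   T   F   T   F   F   F   F   F   F   F   F   F
  2   T   F   T   F   F   F   T   F   T   F   F   F
  3   T   F   T   T   F   T   T   F   T   T   F   T
  4   T   F   T   T   F   T   T   F   T   T   F   T
  5   T   F   T   T   T   T   T   T   T   T   T   T
  6   T   F   T   T   T   T   T   T   T   T   T   T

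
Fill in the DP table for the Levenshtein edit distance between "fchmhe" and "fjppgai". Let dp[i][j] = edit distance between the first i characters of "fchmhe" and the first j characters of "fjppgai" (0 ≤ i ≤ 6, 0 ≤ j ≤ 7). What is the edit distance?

6

   ''  f  j  p  p  g  a  i
''  0  1  2  3  4  5  6  7
 f  1  0  1  2  3  4  5  6
 c  2  1  1  2  3  4  5  6
 h  3  2  2  2  3  4  5  6
 m  4  3  3  3  3  4  5  6
 h  5  4  4  4  4  4  5  6
 e  6  5  5  5  5  5  5  6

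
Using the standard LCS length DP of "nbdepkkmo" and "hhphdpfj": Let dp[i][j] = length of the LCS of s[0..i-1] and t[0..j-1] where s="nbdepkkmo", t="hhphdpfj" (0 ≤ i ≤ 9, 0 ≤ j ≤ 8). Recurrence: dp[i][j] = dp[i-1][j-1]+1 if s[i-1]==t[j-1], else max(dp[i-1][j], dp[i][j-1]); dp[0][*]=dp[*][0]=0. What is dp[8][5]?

1

   ''  h  h  p  h  d  p  f  j
''  0  0  0  0  0  0  0  0  0
 n  0  0  0  0  0  0  0  0  0
 b  0  0  0  0  0  0  0  0  0
 d  0  0  0  0  0  1  1  1  1
 e  0  0  0  0  0  1  1  1  1
 p  0  0  0  1  1  1  2  2  2
 k  0  0  0  1  1  1  2  2  2
 k  0  0  0  1  1  1  2  2  2
 m  0  0  0  1  1  1  2  2  2
 o  0  0  0  1  1  1  2  2  2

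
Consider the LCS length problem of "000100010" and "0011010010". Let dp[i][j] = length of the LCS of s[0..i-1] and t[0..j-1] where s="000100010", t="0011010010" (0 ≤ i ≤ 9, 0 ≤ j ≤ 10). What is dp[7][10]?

   ''  0  0  1  1  0  1  0  0  1  0
''  0  0  0  0  0  0  0  0  0  0  0
 0  0  1  1  1  1  1  1  1  1  1  1
 0  0  1  2  2  2  2  2  2  2  2  2
 0  0  1  2  2  2  3  3  3  3  3  3
 1  0  1  2  3  3  3  4  4  4  4  4
 0  0  1  2  3  3  4  4  5  5  5  5
 0  0  1  2  3  3  4  4  5  6  6  6
 0  0  1  2  3  3  4  4  5  6  6  7
 1  0  1  2  3  4  4  5  5  6  7  7
 0  0  1  2  3  4  5  5  6  6  7  8

7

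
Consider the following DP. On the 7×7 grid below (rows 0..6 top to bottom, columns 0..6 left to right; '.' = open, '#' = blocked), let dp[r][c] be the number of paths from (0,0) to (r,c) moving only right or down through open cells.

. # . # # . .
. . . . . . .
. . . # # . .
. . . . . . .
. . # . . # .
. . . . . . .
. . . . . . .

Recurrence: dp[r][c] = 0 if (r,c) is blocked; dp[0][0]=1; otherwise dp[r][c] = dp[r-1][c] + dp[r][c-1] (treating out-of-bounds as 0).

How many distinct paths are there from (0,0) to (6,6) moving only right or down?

r\c   0   1   2   3   4   5   6
  0   1   0   0   0   0   0   0
  1   1   1   1   1   1   1   1
  2   1   2   3   0   0   1   2
  3   1   3   6   6   6   7   9
  4   1   4   0   6  12   0   9
  5   1   5   5  11  23  23  32
  6   1   6  11  22  45  68 100

100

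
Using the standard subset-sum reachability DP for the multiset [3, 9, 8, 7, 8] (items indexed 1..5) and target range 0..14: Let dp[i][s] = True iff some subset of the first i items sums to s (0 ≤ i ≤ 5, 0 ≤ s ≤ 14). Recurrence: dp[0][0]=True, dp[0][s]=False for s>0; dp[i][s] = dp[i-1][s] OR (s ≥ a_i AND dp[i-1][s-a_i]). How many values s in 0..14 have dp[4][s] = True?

i\s   0   1   2   3   4   5   6   7   8   9  10  11  12  13  14
  0   T   F   F   F   F   F   F   F   F   F   F   F   F   F   F
  1   T   F   F   T   F   F   F   F   F   F   F   F   F   F   F
  2   T   F   F   T   F   F   F   F   F   T   F   F   T   F   F
  3   T   F   F   T   F   F   F   F   T   T   F   T   T   F   F
  4   T   F   F   T   F   F   F   T   T   T   T   T   T   F   F
  5   T   F   F   T   F   F   F   T   T   T   T   T   T   F   F

8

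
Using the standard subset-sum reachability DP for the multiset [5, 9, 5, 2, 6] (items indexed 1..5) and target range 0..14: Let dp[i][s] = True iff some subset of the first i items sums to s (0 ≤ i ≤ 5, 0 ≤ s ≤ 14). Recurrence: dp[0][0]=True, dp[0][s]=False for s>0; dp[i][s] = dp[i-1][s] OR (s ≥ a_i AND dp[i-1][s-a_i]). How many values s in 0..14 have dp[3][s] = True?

i\s   0   1   2   3   4   5   6   7   8   9  10  11  12  13  14
  0   T   F   F   F   F   F   F   F   F   F   F   F   F   F   F
  1   T   F   F   F   F   T   F   F   F   F   F   F   F   F   F
  2   T   F   F   F   F   T   F   F   F   T   F   F   F   F   T
  3   T   F   F   F   F   T   F   F   F   T   T   F   F   F   T
  4   T   F   T   F   F   T   F   T   F   T   T   T   T   F   T
  5   T   F   T   F   F   T   T   T   T   T   T   T   T   T   T

5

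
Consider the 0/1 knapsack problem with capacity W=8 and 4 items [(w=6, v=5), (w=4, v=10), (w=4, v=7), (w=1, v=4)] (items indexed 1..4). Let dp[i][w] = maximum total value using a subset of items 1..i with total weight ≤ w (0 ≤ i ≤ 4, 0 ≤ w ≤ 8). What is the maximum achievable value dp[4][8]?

17

i\w   0   1   2   3   4   5   6   7   8
  0   0   0   0   0   0   0   0   0   0
  1   0   0   0   0   0   0   5   5   5
  2   0   0   0   0  10  10  10  10  10
  3   0   0   0   0  10  10  10  10  17
  4   0   4   4   4  10  14  14  14  17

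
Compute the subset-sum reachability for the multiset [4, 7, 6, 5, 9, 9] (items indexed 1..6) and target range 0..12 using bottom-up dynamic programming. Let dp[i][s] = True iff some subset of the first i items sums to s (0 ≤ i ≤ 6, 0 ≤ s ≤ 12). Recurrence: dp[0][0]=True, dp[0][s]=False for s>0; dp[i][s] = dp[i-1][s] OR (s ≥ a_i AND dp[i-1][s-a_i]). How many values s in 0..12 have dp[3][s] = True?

6

i\s   0   1   2   3   4   5   6   7   8   9  10  11  12
  0   T   F   F   F   F   F   F   F   F   F   F   F   F
  1   T   F   F   F   T   F   F   F   F   F   F   F   F
  2   T   F   F   F   T   F   F   T   F   F   F   T   F
  3   T   F   F   F   T   F   T   T   F   F   T   T   F
  4   T   F   F   F   T   T   T   T   F   T   T   T   T
  5   T   F   F   F   T   T   T   T   F   T   T   T   T
  6   T   F   F   F   T   T   T   T   F   T   T   T   T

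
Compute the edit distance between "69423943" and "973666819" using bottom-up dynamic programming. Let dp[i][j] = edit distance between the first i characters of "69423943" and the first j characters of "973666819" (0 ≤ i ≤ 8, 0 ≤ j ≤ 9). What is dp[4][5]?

5

   ''  9  7  3  6  6  6  8  1  9
''  0  1  2  3  4  5  6  7  8  9
 6  1  1  2  3  3  4  5  6  7  8
 9  2  1  2  3  4  4  5  6  7  7
 4  3  2  2  3  4  5  5  6  7  8
 2  4  3  3  3  4  5  6  6  7  8
 3  5  4  4  3  4  5  6  7  7  8
 9  6  5  5  4  4  5  6  7  8  7
 4  7  6  6  5  5  5  6  7  8  8
 3  8  7  7  6  6  6  6  7  8  9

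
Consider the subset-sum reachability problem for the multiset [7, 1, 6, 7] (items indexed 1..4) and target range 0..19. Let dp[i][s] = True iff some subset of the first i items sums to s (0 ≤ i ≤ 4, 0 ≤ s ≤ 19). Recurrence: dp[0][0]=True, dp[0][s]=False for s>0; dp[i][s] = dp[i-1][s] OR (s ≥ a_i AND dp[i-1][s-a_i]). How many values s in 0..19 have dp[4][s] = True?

8

i\s   0   1   2   3   4   5   6   7   8   9  10  11  12  13  14  15  16  17  18  19
  0   T   F   F   F   F   F   F   F   F   F   F   F   F   F   F   F   F   F   F   F
  1   T   F   F   F   F   F   F   T   F   F   F   F   F   F   F   F   F   F   F   F
  2   T   T   F   F   F   F   F   T   T   F   F   F   F   F   F   F   F   F   F   F
  3   T   T   F   F   F   F   T   T   T   F   F   F   F   T   T   F   F   F   F   F
  4   T   T   F   F   F   F   T   T   T   F   F   F   F   T   T   T   F   F   F   F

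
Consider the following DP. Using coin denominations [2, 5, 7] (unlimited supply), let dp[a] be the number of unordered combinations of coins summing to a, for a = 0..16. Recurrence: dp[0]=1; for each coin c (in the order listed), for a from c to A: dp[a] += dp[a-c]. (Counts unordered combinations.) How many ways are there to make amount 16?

4

after  coin     0     1     2     3     4     5     6     7     8     9    10    11    12    13    14    15    16
          2     1     0     1     0     1     0     1     0     1     0     1     0     1     0     1     0     1
          5     1     0     1     0     1     1     1     1     1     1     2     1     2     1     2     2     2
          7     1     0     1     0     1     1     1     2     1     2     2     2     3     2     4     3     4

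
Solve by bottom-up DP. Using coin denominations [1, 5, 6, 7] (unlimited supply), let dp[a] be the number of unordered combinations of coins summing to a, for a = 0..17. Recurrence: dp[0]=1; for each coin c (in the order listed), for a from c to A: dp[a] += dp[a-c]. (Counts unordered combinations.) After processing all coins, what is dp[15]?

11

after  coin     0     1     2     3     4     5     6     7     8     9    10    11    12    13    14    15    16    17
          1     1     1     1     1     1     1     1     1     1     1     1     1     1     1     1     1     1     1
          5     1     1     1     1     1     2     2     2     2     2     3     3     3     3     3     4     4     4
          6     1     1     1     1     1     2     3     3     3     3     4     5     6     6     6     7     8     9
          7     1     1     1     1     1     2     3     4     4     4     5     6     8     9    10    11    12    14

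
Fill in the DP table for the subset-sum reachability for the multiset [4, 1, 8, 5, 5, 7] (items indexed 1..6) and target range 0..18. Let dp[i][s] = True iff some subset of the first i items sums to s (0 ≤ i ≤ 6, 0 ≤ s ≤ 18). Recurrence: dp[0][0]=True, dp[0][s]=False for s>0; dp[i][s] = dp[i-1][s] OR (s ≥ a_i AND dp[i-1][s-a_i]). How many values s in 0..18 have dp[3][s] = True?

i\s   0   1   2   3   4   5   6   7   8   9  10  11  12  13  14  15  16  17  18
  0   T   F   F   F   F   F   F   F   F   F   F   F   F   F   F   F   F   F   F
  1   T   F   F   F   T   F   F   F   F   F   F   F   F   F   F   F   F   F   F
  2   T   T   F   F   T   T   F   F   F   F   F   F   F   F   F   F   F   F   F
  3   T   T   F   F   T   T   F   F   T   T   F   F   T   T   F   F   F   F   F
  4   T   T   F   F   T   T   T   F   T   T   T   F   T   T   T   F   F   T   T
  5   T   T   F   F   T   T   T   F   T   T   T   T   T   T   T   T   F   T   T
  6   T   T   F   F   T   T   T   T   T   T   T   T   T   T   T   T   T   T   T

8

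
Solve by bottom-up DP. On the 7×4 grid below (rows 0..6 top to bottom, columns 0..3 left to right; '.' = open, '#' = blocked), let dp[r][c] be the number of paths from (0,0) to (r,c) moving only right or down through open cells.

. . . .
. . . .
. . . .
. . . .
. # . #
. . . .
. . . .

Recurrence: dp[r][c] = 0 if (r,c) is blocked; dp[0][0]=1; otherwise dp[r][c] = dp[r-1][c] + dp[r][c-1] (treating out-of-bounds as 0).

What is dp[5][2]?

r\c   0   1   2   3
  0   1   1   1   1
  1   1   2   3   4
  2   1   3   6  10
  3   1   4  10  20
  4   1   0  10   0
  5   1   1  11  11
  6   1   2  13  24

11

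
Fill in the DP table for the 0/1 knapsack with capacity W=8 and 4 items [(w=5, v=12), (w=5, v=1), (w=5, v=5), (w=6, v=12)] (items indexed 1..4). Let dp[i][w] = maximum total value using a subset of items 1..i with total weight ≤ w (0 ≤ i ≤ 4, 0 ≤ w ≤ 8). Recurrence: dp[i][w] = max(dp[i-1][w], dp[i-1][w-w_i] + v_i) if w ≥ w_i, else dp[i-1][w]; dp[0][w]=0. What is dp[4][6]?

i\w   0   1   2   3   4   5   6   7   8
  0   0   0   0   0   0   0   0   0   0
  1   0   0   0   0   0  12  12  12  12
  2   0   0   0   0   0  12  12  12  12
  3   0   0   0   0   0  12  12  12  12
  4   0   0   0   0   0  12  12  12  12

12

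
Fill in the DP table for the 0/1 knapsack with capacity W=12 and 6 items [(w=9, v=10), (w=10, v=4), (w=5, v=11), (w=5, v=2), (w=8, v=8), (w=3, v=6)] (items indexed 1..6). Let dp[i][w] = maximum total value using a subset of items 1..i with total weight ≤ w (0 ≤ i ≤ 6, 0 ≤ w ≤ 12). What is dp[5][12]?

13

i\w   0   1   2   3   4   5   6   7   8   9  10  11  12
  0   0   0   0   0   0   0   0   0   0   0   0   0   0
  1   0   0   0   0   0   0   0   0   0  10  10  10  10
  2   0   0   0   0   0   0   0   0   0  10  10  10  10
  3   0   0   0   0   0  11  11  11  11  11  11  11  11
  4   0   0   0   0   0  11  11  11  11  11  13  13  13
  5   0   0   0   0   0  11  11  11  11  11  13  13  13
  6   0   0   0   6   6  11  11  11  17  17  17  17  17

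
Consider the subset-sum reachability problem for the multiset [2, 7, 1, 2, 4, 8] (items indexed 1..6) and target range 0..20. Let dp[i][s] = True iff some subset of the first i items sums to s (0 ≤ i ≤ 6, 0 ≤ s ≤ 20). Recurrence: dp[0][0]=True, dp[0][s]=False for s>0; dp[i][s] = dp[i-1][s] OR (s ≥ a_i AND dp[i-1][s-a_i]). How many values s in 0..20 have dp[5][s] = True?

17

i\s   0   1   2   3   4   5   6   7   8   9  10  11  12  13  14  15  16  17  18  19  20
  0   T   F   F   F   F   F   F   F   F   F   F   F   F   F   F   F   F   F   F   F   F
  1   T   F   T   F   F   F   F   F   F   F   F   F   F   F   F   F   F   F   F   F   F
  2   T   F   T   F   F   F   F   T   F   T   F   F   F   F   F   F   F   F   F   F   F
  3   T   T   T   T   F   F   F   T   T   T   T   F   F   F   F   F   F   F   F   F   F
  4   T   T   T   T   T   T   F   T   T   T   T   T   T   F   F   F   F   F   F   F   F
  5   T   T   T   T   T   T   T   T   T   T   T   T   T   T   T   T   T   F   F   F   F
  6   T   T   T   T   T   T   T   T   T   T   T   T   T   T   T   T   T   T   T   T   T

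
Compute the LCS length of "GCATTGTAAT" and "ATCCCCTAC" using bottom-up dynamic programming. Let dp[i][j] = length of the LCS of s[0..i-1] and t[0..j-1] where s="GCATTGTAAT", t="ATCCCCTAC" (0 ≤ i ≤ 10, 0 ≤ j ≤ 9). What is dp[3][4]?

1

   ''  A  T  C  C  C  C  T  A  C
''  0  0  0  0  0  0  0  0  0  0
 G  0  0  0  0  0  0  0  0  0  0
 C  0  0  0  1  1  1  1  1  1  1
 A  0  1  1  1  1  1  1  1  2  2
 T  0  1  2  2  2  2  2  2  2  2
 T  0  1  2  2  2  2  2  3  3  3
 G  0  1  2  2  2  2  2  3  3  3
 T  0  1  2  2  2  2  2  3  3  3
 A  0  1  2  2  2  2  2  3  4  4
 A  0  1  2  2  2  2  2  3  4  4
 T  0  1  2  2  2  2  2  3  4  4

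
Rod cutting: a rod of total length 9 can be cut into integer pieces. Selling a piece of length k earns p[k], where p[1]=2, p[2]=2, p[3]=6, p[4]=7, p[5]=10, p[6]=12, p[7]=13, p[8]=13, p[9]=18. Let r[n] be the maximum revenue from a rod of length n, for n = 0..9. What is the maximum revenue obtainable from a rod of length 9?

   n    0    1    2    3    4    5    6    7    8    9
r[n]    0    2    4    6    8   10   12   14   16   18

18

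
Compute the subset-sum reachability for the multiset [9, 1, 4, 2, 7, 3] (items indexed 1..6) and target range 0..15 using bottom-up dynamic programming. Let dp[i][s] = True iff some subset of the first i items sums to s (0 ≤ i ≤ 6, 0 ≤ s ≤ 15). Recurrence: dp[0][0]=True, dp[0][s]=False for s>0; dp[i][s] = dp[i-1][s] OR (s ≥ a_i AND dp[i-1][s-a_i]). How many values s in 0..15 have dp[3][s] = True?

i\s   0   1   2   3   4   5   6   7   8   9  10  11  12  13  14  15
  0   T   F   F   F   F   F   F   F   F   F   F   F   F   F   F   F
  1   T   F   F   F   F   F   F   F   F   T   F   F   F   F   F   F
  2   T   T   F   F   F   F   F   F   F   T   T   F   F   F   F   F
  3   T   T   F   F   T   T   F   F   F   T   T   F   F   T   T   F
  4   T   T   T   T   T   T   T   T   F   T   T   T   T   T   T   T
  5   T   T   T   T   T   T   T   T   T   T   T   T   T   T   T   T
  6   T   T   T   T   T   T   T   T   T   T   T   T   T   T   T   T

8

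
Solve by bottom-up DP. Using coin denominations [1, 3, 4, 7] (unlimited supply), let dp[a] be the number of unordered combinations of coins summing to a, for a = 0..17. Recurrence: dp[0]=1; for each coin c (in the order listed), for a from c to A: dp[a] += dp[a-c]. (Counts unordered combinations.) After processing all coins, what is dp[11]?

after  coin     0     1     2     3     4     5     6     7     8     9    10    11    12    13    14    15    16    17
          1     1     1     1     1     1     1     1     1     1     1     1     1     1     1     1     1     1     1
          3     1     1     1     2     2     2     3     3     3     4     4     4     5     5     5     6     6     6
          4     1     1     1     2     3     3     4     5     6     7     8     9    11    12    13    15    17    18
          7     1     1     1     2     3     3     4     6     7     8    10    12    14    16    19    22    25    28

12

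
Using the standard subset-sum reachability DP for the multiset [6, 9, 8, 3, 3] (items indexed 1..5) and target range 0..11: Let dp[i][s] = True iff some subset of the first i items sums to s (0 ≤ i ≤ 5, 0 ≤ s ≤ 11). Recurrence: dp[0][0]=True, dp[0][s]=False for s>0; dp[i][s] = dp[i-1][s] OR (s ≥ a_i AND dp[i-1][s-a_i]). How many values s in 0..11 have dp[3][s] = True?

i\s   0   1   2   3   4   5   6   7   8   9  10  11
  0   T   F   F   F   F   F   F   F   F   F   F   F
  1   T   F   F   F   F   F   T   F   F   F   F   F
  2   T   F   F   F   F   F   T   F   F   T   F   F
  3   T   F   F   F   F   F   T   F   T   T   F   F
  4   T   F   F   T   F   F   T   F   T   T   F   T
  5   T   F   F   T   F   F   T   F   T   T   F   T

4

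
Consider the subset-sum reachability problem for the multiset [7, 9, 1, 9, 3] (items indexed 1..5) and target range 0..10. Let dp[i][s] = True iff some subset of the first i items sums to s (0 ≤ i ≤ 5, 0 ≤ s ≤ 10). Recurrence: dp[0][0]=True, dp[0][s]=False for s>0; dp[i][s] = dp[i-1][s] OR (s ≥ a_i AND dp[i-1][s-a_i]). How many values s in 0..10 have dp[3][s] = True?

i\s   0   1   2   3   4   5   6   7   8   9  10
  0   T   F   F   F   F   F   F   F   F   F   F
  1   T   F   F   F   F   F   F   T   F   F   F
  2   T   F   F   F   F   F   F   T   F   T   F
  3   T   T   F   F   F   F   F   T   T   T   T
  4   T   T   F   F   F   F   F   T   T   T   T
  5   T   T   F   T   T   F   F   T   T   T   T

6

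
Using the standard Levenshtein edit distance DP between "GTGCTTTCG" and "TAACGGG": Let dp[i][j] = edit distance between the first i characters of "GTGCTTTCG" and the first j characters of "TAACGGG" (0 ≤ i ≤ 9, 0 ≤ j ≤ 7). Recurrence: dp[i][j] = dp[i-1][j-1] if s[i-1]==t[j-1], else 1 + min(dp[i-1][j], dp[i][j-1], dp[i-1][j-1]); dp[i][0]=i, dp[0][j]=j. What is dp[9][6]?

7

   ''  T  A  A  C  G  G  G
''  0  1  2  3  4  5  6  7
 G  1  1  2  3  4  4  5  6
 T  2  1  2  3  4  5  5  6
 G  3  2  2  3  4  4  5  5
 C  4  3  3  3  3  4  5  6
 T  5  4  4  4  4  4  5  6
 T  6  5  5  5  5  5  5  6
 T  7  6  6  6  6  6  6  6
 C  8  7  7  7  6  7  7  7
 G  9  8  8  8  7  6  7  7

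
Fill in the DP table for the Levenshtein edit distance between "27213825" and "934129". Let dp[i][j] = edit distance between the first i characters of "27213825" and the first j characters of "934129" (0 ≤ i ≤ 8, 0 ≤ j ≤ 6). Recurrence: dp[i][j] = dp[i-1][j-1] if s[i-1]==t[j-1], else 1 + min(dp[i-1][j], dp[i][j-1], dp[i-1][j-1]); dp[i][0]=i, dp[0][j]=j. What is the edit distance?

6

   ''  9  3  4  1  2  9
''  0  1  2  3  4  5  6
 2  1  1  2  3  4  4  5
 7  2  2  2  3  4  5  5
 2  3  3  3  3  4  4  5
 1  4  4  4  4  3  4  5
 3  5  5  4  5  4  4  5
 8  6  6  5  5  5  5  5
 2  7  7  6  6  6  5  6
 5  8  8  7  7  7  6  6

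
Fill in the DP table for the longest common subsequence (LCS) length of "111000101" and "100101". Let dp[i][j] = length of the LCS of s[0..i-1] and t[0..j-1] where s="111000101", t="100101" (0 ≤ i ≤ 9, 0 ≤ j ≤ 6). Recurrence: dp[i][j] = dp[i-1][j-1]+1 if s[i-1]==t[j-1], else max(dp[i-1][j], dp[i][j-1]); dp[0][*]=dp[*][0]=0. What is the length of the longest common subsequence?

6

   ''  1  0  0  1  0  1
''  0  0  0  0  0  0  0
 1  0  1  1  1  1  1  1
 1  0  1  1  1  2  2  2
 1  0  1  1  1  2  2  3
 0  0  1  2  2  2  3  3
 0  0  1  2  3  3  3  3
 0  0  1  2  3  3  4  4
 1  0  1  2  3  4  4  5
 0  0  1  2  3  4  5  5
 1  0  1  2  3  4  5  6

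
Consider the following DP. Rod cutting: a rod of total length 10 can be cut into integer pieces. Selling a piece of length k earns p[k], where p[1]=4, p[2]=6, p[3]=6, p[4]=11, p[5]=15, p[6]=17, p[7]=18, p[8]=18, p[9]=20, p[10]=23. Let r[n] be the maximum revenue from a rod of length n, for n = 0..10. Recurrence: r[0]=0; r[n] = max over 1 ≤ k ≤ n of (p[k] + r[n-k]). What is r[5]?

20

   n    0    1    2    3    4    5    6    7    8    9   10
r[n]    0    4    8   12   16   20   24   28   32   36   40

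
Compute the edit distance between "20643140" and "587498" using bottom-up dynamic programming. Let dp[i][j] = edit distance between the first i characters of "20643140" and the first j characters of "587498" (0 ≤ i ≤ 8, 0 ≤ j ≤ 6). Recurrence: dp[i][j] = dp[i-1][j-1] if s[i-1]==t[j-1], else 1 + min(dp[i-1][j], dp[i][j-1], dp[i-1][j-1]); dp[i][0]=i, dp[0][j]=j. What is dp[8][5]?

7

   ''  5  8  7  4  9  8
''  0  1  2  3  4  5  6
 2  1  1  2  3  4  5  6
 0  2  2  2  3  4  5  6
 6  3  3  3  3  4  5  6
 4  4  4  4  4  3  4  5
 3  5  5  5  5  4  4  5
 1  6  6  6  6  5  5  5
 4  7  7  7  7  6  6  6
 0  8  8  8  8  7  7  7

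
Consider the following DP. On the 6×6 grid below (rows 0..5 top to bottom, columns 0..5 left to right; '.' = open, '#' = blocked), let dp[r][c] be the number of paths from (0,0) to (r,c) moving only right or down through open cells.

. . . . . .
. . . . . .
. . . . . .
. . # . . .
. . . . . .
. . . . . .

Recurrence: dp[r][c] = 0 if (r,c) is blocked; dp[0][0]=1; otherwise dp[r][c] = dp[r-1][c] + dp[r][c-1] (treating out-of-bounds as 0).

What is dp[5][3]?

r\c   0   1   2   3   4   5
  0   1   1   1   1   1   1
  1   1   2   3   4   5   6
  2   1   3   6  10  15  21
  3   1   4   0  10  25  46
  4   1   5   5  15  40  86
  5   1   6  11  26  66 152

26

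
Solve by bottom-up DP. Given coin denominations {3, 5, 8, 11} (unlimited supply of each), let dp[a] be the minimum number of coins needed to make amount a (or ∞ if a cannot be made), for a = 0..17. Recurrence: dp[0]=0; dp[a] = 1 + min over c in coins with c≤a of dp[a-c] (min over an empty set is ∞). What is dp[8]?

 a  0  1  2  3  4  5  6  7  8  9 10 11 12 13 14 15 16 17
dp  0  -  -  1  -  1  2  -  1  3  2  1  4  2  2  3  2  3
(- denotes ∞ / unreachable)

1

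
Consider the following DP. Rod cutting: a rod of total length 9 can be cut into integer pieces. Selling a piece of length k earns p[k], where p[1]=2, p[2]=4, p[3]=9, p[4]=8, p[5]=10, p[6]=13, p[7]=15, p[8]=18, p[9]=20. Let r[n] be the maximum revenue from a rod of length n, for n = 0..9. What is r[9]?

27

   n    0    1    2    3    4    5    6    7    8    9
r[n]    0    2    4    9   11   13   18   20   22   27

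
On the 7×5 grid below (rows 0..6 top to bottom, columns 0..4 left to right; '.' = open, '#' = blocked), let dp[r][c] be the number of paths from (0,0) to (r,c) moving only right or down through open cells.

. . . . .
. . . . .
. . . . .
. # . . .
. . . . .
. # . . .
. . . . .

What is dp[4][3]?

r\c   0   1   2   3   4
  0   1   1   1   1   1
  1   1   2   3   4   5
  2   1   3   6  10  15
  3   1   0   6  16  31
  4   1   1   7  23  54
  5   1   0   7  30  84
  6   1   1   8  38 122

23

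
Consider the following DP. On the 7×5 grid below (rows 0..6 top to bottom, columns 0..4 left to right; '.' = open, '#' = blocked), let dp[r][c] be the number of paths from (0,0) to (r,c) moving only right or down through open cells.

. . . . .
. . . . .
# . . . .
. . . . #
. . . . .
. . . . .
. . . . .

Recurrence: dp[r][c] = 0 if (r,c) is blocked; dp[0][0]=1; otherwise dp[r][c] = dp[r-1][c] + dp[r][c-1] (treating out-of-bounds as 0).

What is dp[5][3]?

r\c   0   1   2   3   4
  0   1   1   1   1   1
  1   1   2   3   4   5
  2   0   2   5   9  14
  3   0   2   7  16   0
  4   0   2   9  25  25
  5   0   2  11  36  61
  6   0   2  13  49 110

36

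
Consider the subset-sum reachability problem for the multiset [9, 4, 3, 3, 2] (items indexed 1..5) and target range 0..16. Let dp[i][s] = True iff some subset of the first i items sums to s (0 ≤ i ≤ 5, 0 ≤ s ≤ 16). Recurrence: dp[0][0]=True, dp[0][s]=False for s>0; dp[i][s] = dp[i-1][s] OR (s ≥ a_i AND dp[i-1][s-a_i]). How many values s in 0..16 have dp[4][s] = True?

11

i\s   0   1   2   3   4   5   6   7   8   9  10  11  12  13  14  15  16
  0   T   F   F   F   F   F   F   F   F   F   F   F   F   F   F   F   F
  1   T   F   F   F   F   F   F   F   F   T   F   F   F   F   F   F   F
  2   T   F   F   F   T   F   F   F   F   T   F   F   F   T   F   F   F
  3   T   F   F   T   T   F   F   T   F   T   F   F   T   T   F   F   T
  4   T   F   F   T   T   F   T   T   F   T   T   F   T   T   F   T   T
  5   T   F   T   T   T   T   T   T   T   T   T   T   T   T   T   T   T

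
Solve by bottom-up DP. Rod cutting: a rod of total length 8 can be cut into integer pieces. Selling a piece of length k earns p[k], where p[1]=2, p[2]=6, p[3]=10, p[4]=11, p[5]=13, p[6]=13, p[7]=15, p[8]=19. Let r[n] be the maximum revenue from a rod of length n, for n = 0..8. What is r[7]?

22

   n    0    1    2    3    4    5    6    7    8
r[n]    0    2    6   10   12   16   20   22   26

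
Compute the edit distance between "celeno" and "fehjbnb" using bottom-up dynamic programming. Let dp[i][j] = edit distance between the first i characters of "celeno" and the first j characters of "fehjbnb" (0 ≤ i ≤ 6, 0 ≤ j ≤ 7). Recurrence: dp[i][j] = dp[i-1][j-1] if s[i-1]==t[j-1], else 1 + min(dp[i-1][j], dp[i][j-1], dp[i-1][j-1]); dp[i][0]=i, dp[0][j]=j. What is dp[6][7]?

5

   ''  f  e  h  j  b  n  b
''  0  1  2  3  4  5  6  7
 c  1  1  2  3  4  5  6  7
 e  2  2  1  2  3  4  5  6
 l  3  3  2  2  3  4  5  6
 e  4  4  3  3  3  4  5  6
 n  5  5  4  4  4  4  4  5
 o  6  6  5  5  5  5  5  5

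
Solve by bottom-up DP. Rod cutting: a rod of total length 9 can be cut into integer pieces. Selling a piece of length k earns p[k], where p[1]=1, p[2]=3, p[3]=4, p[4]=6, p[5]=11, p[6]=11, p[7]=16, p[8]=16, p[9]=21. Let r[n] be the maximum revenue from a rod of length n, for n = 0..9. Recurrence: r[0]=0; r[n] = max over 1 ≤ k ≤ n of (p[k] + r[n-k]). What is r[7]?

   n    0    1    2    3    4    5    6    7    8    9
r[n]    0    1    3    4    6   11   12   16   17   21

16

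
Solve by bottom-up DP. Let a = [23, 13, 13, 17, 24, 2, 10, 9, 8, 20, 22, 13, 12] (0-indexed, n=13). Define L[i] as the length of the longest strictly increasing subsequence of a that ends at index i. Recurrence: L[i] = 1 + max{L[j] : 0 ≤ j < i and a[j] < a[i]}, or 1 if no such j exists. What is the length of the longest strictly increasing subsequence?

4

   i    0    1    2    3    4    5    6    7    8    9   10   11   12
a[i]   23   13   13   17   24    2   10    9    8   20   22   13   12
L[i]    1    1    1    2    3    1    2    2    2    3    4    3    3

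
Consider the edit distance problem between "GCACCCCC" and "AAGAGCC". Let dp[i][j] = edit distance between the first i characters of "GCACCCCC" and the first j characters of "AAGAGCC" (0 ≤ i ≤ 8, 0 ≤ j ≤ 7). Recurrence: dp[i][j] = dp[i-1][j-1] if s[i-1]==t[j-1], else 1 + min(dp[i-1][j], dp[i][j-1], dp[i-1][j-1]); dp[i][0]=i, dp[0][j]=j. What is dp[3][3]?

   ''  A  A  G  A  G  C  C
''  0  1  2  3  4  5  6  7
 G  1  1  2  2  3  4  5  6
 C  2  2  2  3  3  4  4  5
 A  3  2  2  3  3  4  5  5
 C  4  3  3  3  4  4  4  5
 C  5  4  4  4  4  5  4  4
 C  6  5  5  5  5  5  5  4
 C  7  6  6  6  6  6  5  5
 C  8  7  7  7  7  7  6  5

3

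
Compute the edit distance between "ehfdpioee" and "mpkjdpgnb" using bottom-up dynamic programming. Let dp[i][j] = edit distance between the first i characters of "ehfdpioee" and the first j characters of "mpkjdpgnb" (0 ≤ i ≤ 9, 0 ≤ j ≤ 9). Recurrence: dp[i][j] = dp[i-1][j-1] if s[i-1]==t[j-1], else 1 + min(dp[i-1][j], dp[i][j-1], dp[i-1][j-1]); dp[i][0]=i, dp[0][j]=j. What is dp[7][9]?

   ''  m  p  k  j  d  p  g  n  b
''  0  1  2  3  4  5  6  7  8  9
 e  1  1  2  3  4  5  6  7  8  9
 h  2  2  2  3  4  5  6  7  8  9
 f  3  3  3  3  4  5  6  7  8  9
 d  4  4  4  4  4  4  5  6  7  8
 p  5  5  4  5  5  5  4  5  6  7
 i  6  6  5  5  6  6  5  5  6  7
 o  7  7  6  6  6  7  6  6  6  7
 e  8  8  7  7  7  7  7  7  7  7
 e  9  9  8  8  8  8  8  8  8  8

7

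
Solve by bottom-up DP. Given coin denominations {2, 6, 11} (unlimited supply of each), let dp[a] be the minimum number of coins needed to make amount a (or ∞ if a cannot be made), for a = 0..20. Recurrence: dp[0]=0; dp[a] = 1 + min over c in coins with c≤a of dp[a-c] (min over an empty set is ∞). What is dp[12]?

 a  0  1  2  3  4  5  6  7  8  9 10 11 12 13 14 15 16 17 18 19 20
dp  0  -  1  -  2  -  1  -  2  -  3  1  2  2  3  3  4  2  3  3  4
(- denotes ∞ / unreachable)

2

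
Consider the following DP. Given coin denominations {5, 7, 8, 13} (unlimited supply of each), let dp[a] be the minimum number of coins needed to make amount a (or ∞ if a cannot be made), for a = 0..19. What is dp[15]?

2

 a  0  1  2  3  4  5  6  7  8  9 10 11 12 13 14 15 16 17 18 19
dp  0  -  -  -  -  1  -  1  1  -  2  -  2  1  2  2  2  3  2  3
(- denotes ∞ / unreachable)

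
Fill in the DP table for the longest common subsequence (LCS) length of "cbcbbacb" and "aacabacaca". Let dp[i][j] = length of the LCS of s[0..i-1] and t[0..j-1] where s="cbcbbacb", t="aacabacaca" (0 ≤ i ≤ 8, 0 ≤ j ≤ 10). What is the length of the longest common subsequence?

   ''  a  a  c  a  b  a  c  a  c  a
''  0  0  0  0  0  0  0  0  0  0  0
 c  0  0  0  1  1  1  1  1  1  1  1
 b  0  0  0  1  1  2  2  2  2  2  2
 c  0  0  0  1  1  2  2  3  3  3  3
 b  0  0  0  1  1  2  2  3  3  3  3
 b  0  0  0  1  1  2  2  3  3  3  3
 a  0  1  1  1  2  2  3  3  4  4  4
 c  0  1  1  2  2  2  3  4  4  5  5
 b  0  1  1  2  2  3  3  4  4  5  5

5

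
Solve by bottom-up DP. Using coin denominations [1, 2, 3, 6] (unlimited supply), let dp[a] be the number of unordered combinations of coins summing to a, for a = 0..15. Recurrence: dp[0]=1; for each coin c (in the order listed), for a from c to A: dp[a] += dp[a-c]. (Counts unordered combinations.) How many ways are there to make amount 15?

after  coin     0     1     2     3     4     5     6     7     8     9    10    11    12    13    14    15
          1     1     1     1     1     1     1     1     1     1     1     1     1     1     1     1     1
          2     1     1     2     2     3     3     4     4     5     5     6     6     7     7     8     8
          3     1     1     2     3     4     5     7     8    10    12    14    16    19    21    24    27
          6     1     1     2     3     4     5     8     9    12    15    18    21    27    30    36    42

42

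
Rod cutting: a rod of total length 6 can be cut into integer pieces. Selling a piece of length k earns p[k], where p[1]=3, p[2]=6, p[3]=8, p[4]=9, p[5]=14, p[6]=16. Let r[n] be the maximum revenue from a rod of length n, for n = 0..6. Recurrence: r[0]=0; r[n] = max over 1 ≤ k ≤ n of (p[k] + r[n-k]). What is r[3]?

   n    0    1    2    3    4    5    6
r[n]    0    3    6    9   12   15   18

9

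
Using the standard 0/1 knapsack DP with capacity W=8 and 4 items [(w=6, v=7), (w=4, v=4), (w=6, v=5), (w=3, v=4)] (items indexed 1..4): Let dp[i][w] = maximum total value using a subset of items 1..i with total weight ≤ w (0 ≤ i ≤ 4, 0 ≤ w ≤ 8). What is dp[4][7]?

i\w   0   1   2   3   4   5   6   7   8
  0   0   0   0   0   0   0   0   0   0
  1   0   0   0   0   0   0   7   7   7
  2   0   0   0   0   4   4   7   7   7
  3   0   0   0   0   4   4   7   7   7
  4   0   0   0   4   4   4   7   8   8

8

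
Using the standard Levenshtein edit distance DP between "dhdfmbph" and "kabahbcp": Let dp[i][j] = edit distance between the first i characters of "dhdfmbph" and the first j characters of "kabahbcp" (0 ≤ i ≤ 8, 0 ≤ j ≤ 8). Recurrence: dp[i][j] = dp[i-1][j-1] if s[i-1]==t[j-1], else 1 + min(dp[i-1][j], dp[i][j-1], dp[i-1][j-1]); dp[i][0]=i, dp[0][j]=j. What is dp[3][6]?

   ''  k  a  b  a  h  b  c  p
''  0  1  2  3  4  5  6  7  8
 d  1  1  2  3  4  5  6  7  8
 h  2  2  2  3  4  4  5  6  7
 d  3  3  3  3  4  5  5  6  7
 f  4  4  4  4  4  5  6  6  7
 m  5  5  5  5  5  5  6  7  7
 b  6  6  6  5  6  6  5  6  7
 p  7  7  7  6  6  7  6  6  6
 h  8  8  8  7  7  6  7  7  7

5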